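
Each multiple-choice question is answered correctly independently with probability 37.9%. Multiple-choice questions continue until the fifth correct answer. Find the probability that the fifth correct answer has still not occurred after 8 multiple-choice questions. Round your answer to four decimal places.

0.8571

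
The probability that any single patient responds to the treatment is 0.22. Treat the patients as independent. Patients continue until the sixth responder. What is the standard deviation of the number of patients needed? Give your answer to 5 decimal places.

9.83332

Y = total patients until the sixth success; negative binomial with r=6, p=0.22.
SD(Y) = √[r(1−p)/p²] = √(96.6942149) = 9.8333217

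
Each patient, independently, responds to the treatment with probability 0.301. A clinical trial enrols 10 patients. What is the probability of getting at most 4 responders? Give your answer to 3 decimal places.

0.848

X ~ Binomial(10, 0.301); P(X ≤ 4) = Σ C(10,k) p^k (1−p)^(10−k) over k:
  k=0: C(10,0)·0.301^0·0.699^10 = 0.02785
  k=1: C(10,1)·0.301^1·0.699^9 = 0.11991
  k=2: C(10,2)·0.301^2·0.699^8 = 0.23236
  k=3: C(10,3)·0.301^3·0.699^7 = 0.26682
  k=4: C(10,4)·0.301^4·0.699^6 = 0.20107
Total = 0.84801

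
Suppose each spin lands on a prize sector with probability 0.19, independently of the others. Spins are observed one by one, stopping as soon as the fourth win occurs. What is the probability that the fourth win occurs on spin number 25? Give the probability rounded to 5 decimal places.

0.03158

Y = trial on which the fourth success occurs; negative binomial, r=4, p=0.19.
P(Y=25) = C(24,3) · p^4 · (1−p)^21
= 2024 · 0.0013032 · 0.011973 = 0.0315799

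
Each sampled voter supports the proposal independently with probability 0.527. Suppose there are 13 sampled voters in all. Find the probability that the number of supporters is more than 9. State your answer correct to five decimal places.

X ~ Binomial(13, 0.527); P(X ≥ 10) = Σ C(13,k) p^k (1−p)^(13−k) over k:
  k=10: C(13,10)·0.527^10·0.473^3 = 0.0500099
  k=11: C(13,11)·0.527^11·0.473^2 = 0.0151962
  k=12: C(13,12)·0.527^12·0.473^1 = 0.0028218
  k=13: C(13,13)·0.527^13·0.473^0 = 0.0002418
Total = 0.0682697

0.06827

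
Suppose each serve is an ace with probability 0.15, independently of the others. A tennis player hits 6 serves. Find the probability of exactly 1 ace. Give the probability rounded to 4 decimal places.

0.3993

X ~ Binomial(n=6, p=0.15).
P(X=1) = C(6,1) · p^1 · (1−p)^5
= 6 · 0.15 · 0.44371 = 0.399335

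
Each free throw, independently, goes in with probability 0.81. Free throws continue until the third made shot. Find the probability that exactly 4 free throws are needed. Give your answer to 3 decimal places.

Y = trial on which the third success occurs; negative binomial, r=3, p=0.81.
P(Y=4) = C(3,2) · p^3 · (1−p)^1
= 3 · 0.53144 · 0.19 = 0.30292

0.303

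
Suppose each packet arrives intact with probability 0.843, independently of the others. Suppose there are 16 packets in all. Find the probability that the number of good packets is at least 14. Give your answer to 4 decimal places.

0.5296

X ~ Binomial(16, 0.843); P(X ≥ 14) = Σ C(16,k) p^k (1−p)^(16−k) over k:
  k=14: C(16,14)·0.843^14·0.157^2 = 0.270749
  k=15: C(16,15)·0.843^15·0.157^1 = 0.193835
  k=16: C(16,16)·0.843^16·0.157^0 = 0.065049
Total = 0.529633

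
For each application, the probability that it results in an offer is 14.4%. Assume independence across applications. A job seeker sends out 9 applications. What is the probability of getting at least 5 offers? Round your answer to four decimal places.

X ~ Binomial(9, 0.144); P(X ≥ 5) = Σ C(9,k) p^k (1−p)^(9−k) over k:
  k=5: C(9,5)·0.144^5·0.856^4 = 0.004189
  k=6: C(9,6)·0.144^6·0.856^3 = 0.000470
  k=7: C(9,7)·0.144^7·0.856^2 = 0.000034
  k=8: C(9,8)·0.144^8·0.856^1 = 0.000001
  k=9: C(9,9)·0.144^9·0.856^0 = 0.000000
Total = 0.004694

0.0047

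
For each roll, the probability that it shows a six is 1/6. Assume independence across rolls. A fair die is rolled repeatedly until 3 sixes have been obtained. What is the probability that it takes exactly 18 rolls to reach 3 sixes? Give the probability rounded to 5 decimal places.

Y = trial on which the third success occurs; negative binomial, r=3, p=0.166667.
P(Y=18) = C(17,2) · p^3 · (1−p)^15
= 136 · 0.0046296 · 0.064905 = 0.0408664

0.04087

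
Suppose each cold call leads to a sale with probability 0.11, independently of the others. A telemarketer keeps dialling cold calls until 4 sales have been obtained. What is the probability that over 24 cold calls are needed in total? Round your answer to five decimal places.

Needing more than 24 cold calls ⇔ fewer than 4 successes in the first 24. With X ~ Binomial(24, 0.11), P(Y > 24) = P(X ≤ 3).
  k=0: C(24,0)·0.11^0·0.89^24 = 0.0610043
  k=1: C(24,1)·0.11^1·0.89^23 = 0.1809565
  k=2: C(24,2)·0.11^2·0.89^22 = 0.2572022
  k=3: C(24,3)·0.11^3·0.89^21 = 0.2331196
P(X ≤ 3) = 0.7322824

0.73228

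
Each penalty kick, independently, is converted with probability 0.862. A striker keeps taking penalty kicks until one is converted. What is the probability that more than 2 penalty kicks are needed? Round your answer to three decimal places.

0.019

Y = number of penalty kicks to the first success; geometric, p = 0.862.
P(Y > 2) = P(first 2 all fail) = (1−p)^2 = 0.01904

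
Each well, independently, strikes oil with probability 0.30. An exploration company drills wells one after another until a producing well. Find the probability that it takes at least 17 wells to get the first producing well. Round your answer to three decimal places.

Y = number of wells to the first success; geometric, p = 0.30.
P(Y > 16) = P(first 16 all fail) = (1−p)^16 = 0.00332

0.003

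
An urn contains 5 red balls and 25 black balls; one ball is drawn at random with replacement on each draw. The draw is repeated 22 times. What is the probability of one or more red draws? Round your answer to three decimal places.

P(at least one) = 1 − P(none) = 1 − (1 − 0.166667)^22
= 1 − 0.01811 = 0.98189

0.982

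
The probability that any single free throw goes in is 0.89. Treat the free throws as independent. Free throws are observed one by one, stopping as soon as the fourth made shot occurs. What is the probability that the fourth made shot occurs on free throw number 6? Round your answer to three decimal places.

Y = trial on which the fourth success occurs; negative binomial, r=4, p=0.89.
P(Y=6) = C(5,3) · p^4 · (1−p)^2
= 10 · 0.62742 · 0.0121 = 0.07592

0.076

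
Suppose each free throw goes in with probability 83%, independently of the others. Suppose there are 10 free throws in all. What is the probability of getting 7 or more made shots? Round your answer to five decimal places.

X ~ Binomial(10, 0.83); P(X ≥ 7) = Σ C(10,k) p^k (1−p)^(10−k) over k:
  k=7: C(10,7)·0.83^7·0.17^3 = 0.1599833
  k=8: C(10,8)·0.83^8·0.17^2 = 0.2929106
  k=9: C(10,9)·0.83^9·0.17^1 = 0.3177984
  k=10: C(10,10)·0.83^10·0.17^0 = 0.1551604
Total = 0.9258528

0.92585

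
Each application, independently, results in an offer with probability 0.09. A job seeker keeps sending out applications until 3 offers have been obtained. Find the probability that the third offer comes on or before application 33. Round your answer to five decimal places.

0.58043

Finishing within 33 applications ⇔ at least 3 successes in the first 33. With X ~ Binomial(33, 0.09), P(Y ≤ 33) = 1 − P(X ≤ 2).
  k=0: C(33,0)·0.09^0·0.91^33 = 0.0445006
  k=1: C(33,1)·0.09^1·0.91^32 = 0.1452382
  k=2: C(33,2)·0.09^2·0.91^31 = 0.2298276
1 − 0.4195664 = 0.5804336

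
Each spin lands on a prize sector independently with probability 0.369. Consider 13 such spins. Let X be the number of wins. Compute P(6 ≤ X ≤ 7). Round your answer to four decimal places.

0.2734

X ~ Binomial(13, 0.369); P(6 ≤ X ≤ 7) = Σ C(13,k) p^k (1−p)^(13−k) over k:
  k=6: C(13,6)·0.369^6·0.631^7 = 0.172537
  k=7: C(13,7)·0.369^7·0.631^6 = 0.100897
Total = 0.273433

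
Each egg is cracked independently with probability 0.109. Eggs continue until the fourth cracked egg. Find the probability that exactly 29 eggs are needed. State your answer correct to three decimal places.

0.026

Y = trial on which the fourth success occurs; negative binomial, r=4, p=0.109.
P(Y=29) = C(28,3) · p^4 · (1−p)^25
= 3276 · 0.00014116 · 0.05584 = 0.02582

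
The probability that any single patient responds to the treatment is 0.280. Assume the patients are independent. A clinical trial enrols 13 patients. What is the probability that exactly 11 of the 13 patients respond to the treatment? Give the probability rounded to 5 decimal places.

0.00003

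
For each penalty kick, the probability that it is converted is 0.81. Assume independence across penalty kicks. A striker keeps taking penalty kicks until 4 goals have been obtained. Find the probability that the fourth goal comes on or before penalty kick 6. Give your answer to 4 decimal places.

0.9130

Finishing within 6 penalty kicks ⇔ at least 4 successes in the first 6. With X ~ Binomial(6, 0.81), P(Y ≤ 6) = 1 − P(X ≤ 3).
  k=0: C(6,0)·0.81^0·0.19^6 = 0.000047
  k=1: C(6,1)·0.81^1·0.19^5 = 0.001203
  k=2: C(6,2)·0.81^2·0.19^4 = 0.012826
  k=3: C(6,3)·0.81^3·0.19^3 = 0.072903
1 − 0.086979 = 0.913021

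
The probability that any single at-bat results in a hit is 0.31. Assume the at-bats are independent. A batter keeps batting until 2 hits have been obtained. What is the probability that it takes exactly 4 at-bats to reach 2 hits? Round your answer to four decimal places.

Y = trial on which the second success occurs; negative binomial, r=2, p=0.31.
P(Y=4) = C(3,1) · p^2 · (1−p)^2
= 3 · 0.0961 · 0.4761 = 0.137260

0.1373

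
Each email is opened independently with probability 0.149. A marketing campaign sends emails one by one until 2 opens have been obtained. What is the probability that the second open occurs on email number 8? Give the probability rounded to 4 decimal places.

Y = trial on which the second success occurs; negative binomial, r=2, p=0.149.
P(Y=8) = C(7,1) · p^2 · (1−p)^6
= 7 · 0.022201 · 0.37982 = 0.059027

0.0590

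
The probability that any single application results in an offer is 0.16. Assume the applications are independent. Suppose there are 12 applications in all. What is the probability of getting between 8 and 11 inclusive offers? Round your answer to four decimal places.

X ~ Binomial(12, 0.16); P(8 ≤ X ≤ 11) = Σ C(12,k) p^k (1−p)^(12−k) over k:
  k=8: C(12,8)·0.16^8·0.84^4 = 0.000106
  k=9: C(12,9)·0.16^9·0.84^3 = 0.000009
  k=10: C(12,10)·0.16^10·0.84^2 = 0.000001
  k=11: C(12,11)·0.16^11·0.84^1 = 0.000000
Total = 0.000115

0.0001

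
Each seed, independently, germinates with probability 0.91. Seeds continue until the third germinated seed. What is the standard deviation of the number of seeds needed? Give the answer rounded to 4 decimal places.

Y = total seeds until the third success; negative binomial with r=3, p=0.91.
SD(Y) = √[r(1−p)/p²] = √(0.326048) = 0.571006

0.5710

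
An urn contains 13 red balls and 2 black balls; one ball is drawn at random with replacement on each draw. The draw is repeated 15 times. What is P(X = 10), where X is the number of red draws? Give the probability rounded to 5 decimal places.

0.03025

X ~ Binomial(n=15, p=0.866667).
P(X=10) = C(15,10) · p^10 · (1−p)^5
= 3003 · 0.23907 · 4.214e-05 = 0.0302531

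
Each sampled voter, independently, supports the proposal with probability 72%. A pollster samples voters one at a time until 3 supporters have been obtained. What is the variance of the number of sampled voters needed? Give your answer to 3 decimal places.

1.620

Y = total sampled voters until the third success; negative binomial with r=3, p=0.72.
Var(Y) = r(1−p)/p² = 3·0.28 / 0.72² = 1.62037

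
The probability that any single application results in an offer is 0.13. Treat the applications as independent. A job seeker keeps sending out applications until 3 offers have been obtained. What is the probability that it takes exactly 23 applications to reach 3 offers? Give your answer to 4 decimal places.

0.0313

Y = trial on which the third success occurs; negative binomial, r=3, p=0.13.
P(Y=23) = C(22,2) · p^3 · (1−p)^20
= 231 · 0.002197 · 0.061714 = 0.031320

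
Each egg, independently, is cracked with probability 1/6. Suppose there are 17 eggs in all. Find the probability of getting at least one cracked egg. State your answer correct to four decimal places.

P(at least one) = 1 − P(none) = 1 − (1 − 0.166667)^17
= 1 − 0.045073 = 0.954927

0.9549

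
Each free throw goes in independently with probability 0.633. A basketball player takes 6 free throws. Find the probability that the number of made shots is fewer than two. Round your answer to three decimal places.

X ~ Binomial(6, 0.633); P(X ≤ 1) = Σ C(6,k) p^k (1−p)^(6−k) over k:
  k=0: C(6,0)·0.633^0·0.367^6 = 0.00244
  k=1: C(6,1)·0.633^1·0.367^5 = 0.02529
Total = 0.02773

0.028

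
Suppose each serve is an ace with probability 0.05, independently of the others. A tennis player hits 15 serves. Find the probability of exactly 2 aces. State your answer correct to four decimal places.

X ~ Binomial(n=15, p=0.05).
P(X=2) = C(15,2) · p^2 · (1−p)^13
= 105 · 0.0025 · 0.51334 = 0.134752

0.1348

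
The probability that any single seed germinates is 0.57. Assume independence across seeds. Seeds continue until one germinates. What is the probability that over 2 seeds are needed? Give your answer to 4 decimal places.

Y = number of seeds to the first success; geometric, p = 0.57.
P(Y > 2) = P(first 2 all fail) = (1−p)^2 = 0.184900

0.1849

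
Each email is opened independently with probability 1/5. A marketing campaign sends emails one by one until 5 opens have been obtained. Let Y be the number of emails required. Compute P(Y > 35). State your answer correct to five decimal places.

Needing more than 35 emails ⇔ fewer than 5 successes in the first 35. With X ~ Binomial(35, 0.20), P(Y > 35) = P(X ≤ 4).
  k=0: C(35,0)·0.20^0·0.80^35 = 0.0004056
  k=1: C(35,1)·0.20^1·0.80^34 = 0.0035494
  k=2: C(35,2)·0.20^2·0.80^33 = 0.0150850
  k=3: C(35,3)·0.20^3·0.80^32 = 0.0414839
  k=4: C(35,4)·0.20^4·0.80^31 = 0.0829677
P(X ≤ 4) = 0.1434917

0.14349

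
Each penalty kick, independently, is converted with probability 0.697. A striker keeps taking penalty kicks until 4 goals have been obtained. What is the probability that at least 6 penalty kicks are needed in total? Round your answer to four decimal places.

0.4779

Needing more than 5 penalty kicks ⇔ fewer than 4 successes in the first 5. With X ~ Binomial(5, 0.697), P(Y > 5) = P(X ≤ 3).
  k=0: C(5,0)·0.697^0·0.303^5 = 0.002554
  k=1: C(5,1)·0.697^1·0.303^4 = 0.029375
  k=2: C(5,2)·0.697^2·0.303^3 = 0.135143
  k=3: C(5,3)·0.697^3·0.303^2 = 0.310873
P(X ≤ 3) = 0.477945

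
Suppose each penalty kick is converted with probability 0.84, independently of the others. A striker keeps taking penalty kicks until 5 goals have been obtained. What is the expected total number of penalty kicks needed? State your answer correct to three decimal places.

Y = total penalty kicks until the fifth success; negative binomial with r=5, p=0.84.
E[Y] = r / p = 5 / 0.84 = 5.95238

5.952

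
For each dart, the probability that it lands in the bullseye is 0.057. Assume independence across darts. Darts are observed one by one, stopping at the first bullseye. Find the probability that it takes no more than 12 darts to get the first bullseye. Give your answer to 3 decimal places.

Y = number of darts to the first success; geometric, p = 0.057.
P(Y ≤ 12) = 1 − (1−p)^12 = 1 − 0.49447 = 0.50553

0.506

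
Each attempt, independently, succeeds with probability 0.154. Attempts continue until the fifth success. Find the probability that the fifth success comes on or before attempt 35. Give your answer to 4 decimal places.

0.6439

Finishing within 35 attempts ⇔ at least 5 successes in the first 35. With X ~ Binomial(35, 0.154), P(Y ≤ 35) = 1 − P(X ≤ 4).
  k=0: C(35,0)·0.154^0·0.846^35 = 0.002871
  k=1: C(35,1)·0.154^1·0.846^34 = 0.018289
  k=2: C(35,2)·0.154^2·0.846^33 = 0.056595
  k=3: C(35,3)·0.154^3·0.846^32 = 0.113324
  k=4: C(35,4)·0.154^4·0.846^31 = 0.165030
1 − 0.356109 = 0.643891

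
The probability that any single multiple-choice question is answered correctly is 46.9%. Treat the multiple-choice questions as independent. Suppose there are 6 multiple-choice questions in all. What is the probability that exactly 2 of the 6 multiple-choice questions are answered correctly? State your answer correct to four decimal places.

0.2623

X ~ Binomial(n=6, p=0.469).
P(X=2) = C(6,2) · p^2 · (1−p)^4
= 15 · 0.21996 · 0.079502 = 0.262310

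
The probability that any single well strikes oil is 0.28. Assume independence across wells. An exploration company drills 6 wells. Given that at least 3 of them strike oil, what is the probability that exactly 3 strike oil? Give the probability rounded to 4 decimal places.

0.7463

X ~ Binomial(6, 0.28). Want P(X=3 | X≥3) = P(X=3) / P(X≥3).
P(X=3) = C(6,3)·0.28^3·0.72^3 = 0.163871
P(X≥3) = 1 − 0.139314 − 0.325066 − 0.316037 = 0.219583
Ratio = 0.163871 / 0.219583 = 0.746281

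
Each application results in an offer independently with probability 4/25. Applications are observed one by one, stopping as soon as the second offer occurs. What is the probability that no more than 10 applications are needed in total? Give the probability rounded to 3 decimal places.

0.492

Finishing within 10 applications ⇔ at least 2 successes in the first 10. With X ~ Binomial(10, 0.16), P(Y ≤ 10) = 1 − P(X ≤ 1).
  k=0: C(10,0)·0.16^0·0.84^10 = 0.17490
  k=1: C(10,1)·0.16^1·0.84^9 = 0.33315
1 − 0.50805 = 0.49195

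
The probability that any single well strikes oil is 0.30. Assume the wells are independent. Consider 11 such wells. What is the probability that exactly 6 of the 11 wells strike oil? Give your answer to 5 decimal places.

0.05661

X ~ Binomial(n=11, p=0.30).
P(X=6) = C(11,6) · p^6 · (1−p)^5
= 462 · 0.000729 · 0.16807 = 0.0566056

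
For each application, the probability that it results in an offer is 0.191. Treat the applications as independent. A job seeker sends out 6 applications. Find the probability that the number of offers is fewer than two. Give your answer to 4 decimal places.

0.6775

X ~ Binomial(6, 0.191); P(X ≤ 1) = Σ C(6,k) p^k (1−p)^(6−k) over k:
  k=0: C(6,0)·0.191^0·0.809^6 = 0.280344
  k=1: C(6,1)·0.191^1·0.809^5 = 0.397125
Total = 0.677469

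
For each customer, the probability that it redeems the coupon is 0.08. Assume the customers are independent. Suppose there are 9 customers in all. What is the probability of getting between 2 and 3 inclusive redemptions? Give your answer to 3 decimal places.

0.155

X ~ Binomial(9, 0.08); P(2 ≤ X ≤ 3) = Σ C(9,k) p^k (1−p)^(9−k) over k:
  k=2: C(9,2)·0.08^2·0.92^7 = 0.12853
  k=3: C(9,3)·0.08^3·0.92^6 = 0.02608
Total = 0.15461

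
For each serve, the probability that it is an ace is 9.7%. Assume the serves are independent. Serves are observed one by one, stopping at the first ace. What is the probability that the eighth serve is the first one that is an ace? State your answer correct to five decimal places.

Geometric (trials to first success), p = 0.097.
P(Y = 8) = (1−p)^7 · p = 0.48957 · 0.097 = 0.0474882

0.04749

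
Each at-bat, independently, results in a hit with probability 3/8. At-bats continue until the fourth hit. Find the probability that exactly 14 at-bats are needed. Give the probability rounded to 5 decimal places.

Y = trial on which the fourth success occurs; negative binomial, r=4, p=0.375.
P(Y=14) = C(13,3) · p^4 · (1−p)^10
= 286 · 0.019775 · 0.0090949 = 0.0514389

0.05144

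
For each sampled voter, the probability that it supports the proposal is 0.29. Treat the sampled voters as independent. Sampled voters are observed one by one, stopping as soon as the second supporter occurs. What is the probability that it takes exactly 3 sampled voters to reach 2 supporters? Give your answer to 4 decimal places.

Y = trial on which the second success occurs; negative binomial, r=2, p=0.29.
P(Y=3) = C(2,1) · p^2 · (1−p)^1
= 2 · 0.0841 · 0.71 = 0.119422

0.1194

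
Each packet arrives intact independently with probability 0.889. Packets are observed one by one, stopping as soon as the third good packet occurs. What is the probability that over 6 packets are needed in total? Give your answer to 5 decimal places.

Needing more than 6 packets ⇔ fewer than 3 successes in the first 6. With X ~ Binomial(6, 0.889), P(Y > 6) = P(X ≤ 2).
  k=0: C(6,0)·0.889^0·0.111^6 = 0.0000019
  k=1: C(6,1)·0.889^1·0.111^5 = 0.0000899
  k=2: C(6,2)·0.889^2·0.111^4 = 0.0017996
P(X ≤ 2) = 0.0018914

0.00189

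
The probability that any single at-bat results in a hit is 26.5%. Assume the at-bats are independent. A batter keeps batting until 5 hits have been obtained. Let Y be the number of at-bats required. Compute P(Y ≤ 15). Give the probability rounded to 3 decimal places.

0.364

Finishing within 15 at-bats ⇔ at least 5 successes in the first 15. With X ~ Binomial(15, 0.265), P(Y ≤ 15) = 1 − P(X ≤ 4).
  k=0: C(15,0)·0.265^0·0.735^15 = 0.00987
  k=1: C(15,1)·0.265^1·0.735^14 = 0.05338
  k=2: C(15,2)·0.265^2·0.735^13 = 0.13472
  k=3: C(15,3)·0.265^3·0.735^12 = 0.21047
  k=4: C(15,4)·0.265^4·0.735^11 = 0.22765
1 − 0.63609 = 0.36391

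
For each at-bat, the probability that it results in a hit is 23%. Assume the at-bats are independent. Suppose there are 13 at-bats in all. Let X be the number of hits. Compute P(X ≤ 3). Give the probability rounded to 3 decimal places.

0.651

X ~ Binomial(13, 0.23); P(X ≤ 3) = Σ C(13,k) p^k (1−p)^(13−k) over k:
  k=0: C(13,0)·0.23^0·0.77^13 = 0.03345
  k=1: C(13,1)·0.23^1·0.77^12 = 0.12989
  k=2: C(13,2)·0.23^2·0.77^11 = 0.23278
  k=3: C(13,3)·0.23^3·0.77^10 = 0.25495
Total = 0.65107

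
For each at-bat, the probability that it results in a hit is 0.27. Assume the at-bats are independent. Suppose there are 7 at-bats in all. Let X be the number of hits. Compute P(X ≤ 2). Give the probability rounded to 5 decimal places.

0.71386

X ~ Binomial(7, 0.27); P(X ≤ 2) = Σ C(7,k) p^k (1−p)^(7−k) over k:
  k=0: C(7,0)·0.27^0·0.73^7 = 0.1104740
  k=1: C(7,1)·0.27^1·0.73^6 = 0.2860217
  k=2: C(7,2)·0.27^2·0.73^5 = 0.3173665
Total = 0.7138622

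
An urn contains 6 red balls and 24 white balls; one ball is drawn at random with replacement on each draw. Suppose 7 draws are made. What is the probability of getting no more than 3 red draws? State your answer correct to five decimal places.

0.96666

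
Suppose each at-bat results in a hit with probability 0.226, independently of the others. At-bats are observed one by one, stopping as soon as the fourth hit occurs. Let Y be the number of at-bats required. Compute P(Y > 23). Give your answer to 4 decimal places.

Needing more than 23 at-bats ⇔ fewer than 4 successes in the first 23. With X ~ Binomial(23, 0.226), P(Y > 23) = P(X ≤ 3).
  k=0: C(23,0)·0.226^0·0.774^23 = 0.002761
  k=1: C(23,1)·0.226^1·0.774^22 = 0.018541
  k=2: C(23,2)·0.226^2·0.774^21 = 0.059552
  k=3: C(23,3)·0.226^3·0.774^20 = 0.121720
P(X ≤ 3) = 0.202575

0.2026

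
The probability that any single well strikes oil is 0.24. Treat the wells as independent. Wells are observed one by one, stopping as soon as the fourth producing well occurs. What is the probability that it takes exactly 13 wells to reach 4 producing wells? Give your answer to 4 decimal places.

0.0617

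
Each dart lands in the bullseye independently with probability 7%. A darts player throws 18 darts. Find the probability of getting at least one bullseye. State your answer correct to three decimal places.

0.729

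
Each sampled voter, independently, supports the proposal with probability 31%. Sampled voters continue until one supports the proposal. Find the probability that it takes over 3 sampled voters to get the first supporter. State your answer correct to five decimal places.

Y = number of sampled voters to the first success; geometric, p = 0.31.
P(Y > 3) = P(first 3 all fail) = (1−p)^3 = 0.3285090

0.32851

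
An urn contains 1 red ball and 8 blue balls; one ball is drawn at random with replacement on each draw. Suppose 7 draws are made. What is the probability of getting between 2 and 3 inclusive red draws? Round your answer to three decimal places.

0.174

X ~ Binomial(7, 0.111111); P(2 ≤ X ≤ 3) = Σ C(7,k) p^k (1−p)^(7−k) over k:
  k=2: C(7,2)·0.111111^2·0.888889^5 = 0.14387
  k=3: C(7,3)·0.111111^3·0.888889^4 = 0.02997
Total = 0.17384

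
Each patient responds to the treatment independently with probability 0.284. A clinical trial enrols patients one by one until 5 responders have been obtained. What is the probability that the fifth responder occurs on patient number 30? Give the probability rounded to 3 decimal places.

Y = trial on which the fifth success occurs; negative binomial, r=5, p=0.284.
P(Y=30) = C(29,4) · p^5 · (1−p)^25
= 23751 · 0.0018475 · 0.00023595 = 0.01035

0.010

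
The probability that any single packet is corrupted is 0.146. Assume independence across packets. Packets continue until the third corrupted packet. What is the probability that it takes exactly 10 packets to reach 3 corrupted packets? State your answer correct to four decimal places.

Y = trial on which the third success occurs; negative binomial, r=3, p=0.146.
P(Y=10) = C(9,2) · p^3 · (1−p)^7
= 36 · 0.0031121 · 0.33129 = 0.037116

0.0371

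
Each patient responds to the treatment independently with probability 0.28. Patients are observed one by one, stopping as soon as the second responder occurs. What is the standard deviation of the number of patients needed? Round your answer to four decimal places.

Y = total patients until the second success; negative binomial with r=2, p=0.28.
SD(Y) = √[r(1−p)/p²] = √(18.367347) = 4.285714

4.2857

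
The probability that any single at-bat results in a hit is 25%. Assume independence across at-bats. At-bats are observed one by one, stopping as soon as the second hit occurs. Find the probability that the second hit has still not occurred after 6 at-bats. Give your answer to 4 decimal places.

0.5339

Needing more than 6 at-bats ⇔ fewer than 2 successes in the first 6. With X ~ Binomial(6, 0.25), P(Y > 6) = P(X ≤ 1).
  k=0: C(6,0)·0.25^0·0.75^6 = 0.177979
  k=1: C(6,1)·0.25^1·0.75^5 = 0.355957
P(X ≤ 1) = 0.533936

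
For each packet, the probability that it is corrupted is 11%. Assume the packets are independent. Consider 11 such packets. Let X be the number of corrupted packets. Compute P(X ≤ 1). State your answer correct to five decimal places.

0.65482

X ~ Binomial(11, 0.11); P(X ≤ 1) = Σ C(11,k) p^k (1−p)^(11−k) over k:
  k=0: C(11,0)·0.11^0·0.89^11 = 0.2775173
  k=1: C(11,1)·0.11^1·0.89^10 = 0.3772988
Total = 0.6548161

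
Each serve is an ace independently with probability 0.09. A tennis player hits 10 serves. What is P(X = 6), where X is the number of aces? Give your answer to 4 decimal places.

0.0001

X ~ Binomial(n=10, p=0.09).
P(X=6) = C(10,6) · p^6 · (1−p)^4
= 210 · 5.3144e-07 · 0.68575 = 0.000077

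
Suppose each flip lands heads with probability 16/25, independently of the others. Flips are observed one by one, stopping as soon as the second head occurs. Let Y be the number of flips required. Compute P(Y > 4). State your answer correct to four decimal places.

Needing more than 4 flips ⇔ fewer than 2 successes in the first 4. With X ~ Binomial(4, 0.64), P(Y > 4) = P(X ≤ 1).
  k=0: C(4,0)·0.64^0·0.36^4 = 0.016796
  k=1: C(4,1)·0.64^1·0.36^3 = 0.119439
P(X ≤ 1) = 0.136236

0.1362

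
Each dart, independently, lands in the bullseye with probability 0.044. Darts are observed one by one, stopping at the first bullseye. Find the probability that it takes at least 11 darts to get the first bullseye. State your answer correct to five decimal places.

Y = number of darts to the first success; geometric, p = 0.044.
P(Y > 10) = P(first 10 all fail) = (1−p)^10 = 0.6376449

0.63764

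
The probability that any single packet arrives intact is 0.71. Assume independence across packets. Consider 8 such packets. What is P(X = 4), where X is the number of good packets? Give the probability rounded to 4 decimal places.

0.1258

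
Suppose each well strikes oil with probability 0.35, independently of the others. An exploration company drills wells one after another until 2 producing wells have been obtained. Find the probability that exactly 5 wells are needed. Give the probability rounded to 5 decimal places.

0.13457

Y = trial on which the second success occurs; negative binomial, r=2, p=0.35.
P(Y=5) = C(4,1) · p^2 · (1−p)^3
= 4 · 0.1225 · 0.27463 = 0.1345662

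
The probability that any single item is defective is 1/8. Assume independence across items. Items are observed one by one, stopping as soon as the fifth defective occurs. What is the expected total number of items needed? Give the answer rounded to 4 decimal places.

Y = total items until the fifth success; negative binomial with r=5, p=0.125.
E[Y] = r / p = 5 / 0.125 = 40.000000

40.0000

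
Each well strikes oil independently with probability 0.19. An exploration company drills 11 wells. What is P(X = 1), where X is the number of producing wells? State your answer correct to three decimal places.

0.254

X ~ Binomial(n=11, p=0.19).
P(X=1) = C(11,1) · p^1 · (1−p)^10
= 11 · 0.19 · 0.12158 = 0.25410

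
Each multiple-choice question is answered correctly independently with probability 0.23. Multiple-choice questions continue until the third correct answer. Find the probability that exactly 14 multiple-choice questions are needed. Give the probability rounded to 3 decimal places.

Y = trial on which the third success occurs; negative binomial, r=3, p=0.23.
P(Y=14) = C(13,2) · p^3 · (1−p)^11
= 78 · 0.012167 · 0.056415 = 0.05354

0.054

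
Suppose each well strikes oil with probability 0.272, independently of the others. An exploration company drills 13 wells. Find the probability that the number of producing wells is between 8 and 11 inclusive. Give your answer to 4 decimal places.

X ~ Binomial(13, 0.272); P(8 ≤ X ≤ 11) = Σ C(13,k) p^k (1−p)^(13−k) over k:
  k=8: C(13,8)·0.272^8·0.728^5 = 0.007885
  k=9: C(13,9)·0.272^9·0.728^4 = 0.001637
  k=10: C(13,10)·0.272^10·0.728^3 = 0.000245
  k=11: C(13,11)·0.272^11·0.728^2 = 0.000025
Total = 0.009791

0.0098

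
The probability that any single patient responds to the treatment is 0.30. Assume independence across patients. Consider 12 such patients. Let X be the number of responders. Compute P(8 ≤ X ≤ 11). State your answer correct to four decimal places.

X ~ Binomial(12, 0.30); P(8 ≤ X ≤ 11) = Σ C(12,k) p^k (1−p)^(12−k) over k:
  k=8: C(12,8)·0.30^8·0.70^4 = 0.007798
  k=9: C(12,9)·0.30^9·0.70^3 = 0.001485
  k=10: C(12,10)·0.30^10·0.70^2 = 0.000191
  k=11: C(12,11)·0.30^11·0.70^1 = 0.000015
Total = 0.009489

0.0095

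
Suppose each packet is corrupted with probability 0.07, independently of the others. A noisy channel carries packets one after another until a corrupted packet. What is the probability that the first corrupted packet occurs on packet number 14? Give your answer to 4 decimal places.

Geometric (trials to first success), p = 0.07.
P(Y = 14) = (1−p)^13 · p = 0.38929 · 0.07 = 0.027251

0.0273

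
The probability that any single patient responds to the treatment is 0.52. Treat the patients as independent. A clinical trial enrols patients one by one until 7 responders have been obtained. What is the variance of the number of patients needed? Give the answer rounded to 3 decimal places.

Y = total patients until the seventh success; negative binomial with r=7, p=0.52.
Var(Y) = r(1−p)/p² = 7·0.48 / 0.52² = 12.42604

12.426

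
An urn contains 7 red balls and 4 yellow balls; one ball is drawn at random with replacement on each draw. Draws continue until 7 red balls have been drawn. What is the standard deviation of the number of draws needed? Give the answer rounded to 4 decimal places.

2.5071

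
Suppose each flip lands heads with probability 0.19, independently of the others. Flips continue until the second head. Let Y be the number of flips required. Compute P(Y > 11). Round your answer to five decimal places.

Needing more than 11 flips ⇔ fewer than 2 successes in the first 11. With X ~ Binomial(11, 0.19), P(Y > 11) = P(X ≤ 1).
  k=0: C(11,0)·0.19^0·0.81^11 = 0.0984771
  k=1: C(11,1)·0.19^1·0.81^10 = 0.2540952
P(X ≤ 1) = 0.3525723

0.35257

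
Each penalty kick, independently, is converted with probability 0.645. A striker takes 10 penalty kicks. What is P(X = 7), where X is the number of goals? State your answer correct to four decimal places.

0.2493

X ~ Binomial(n=10, p=0.645).
P(X=7) = C(10,7) · p^7 · (1−p)^3
= 120 · 0.046443 · 0.044739 = 0.249336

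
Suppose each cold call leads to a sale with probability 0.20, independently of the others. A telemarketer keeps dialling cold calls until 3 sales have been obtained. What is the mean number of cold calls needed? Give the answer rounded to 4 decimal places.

15.0000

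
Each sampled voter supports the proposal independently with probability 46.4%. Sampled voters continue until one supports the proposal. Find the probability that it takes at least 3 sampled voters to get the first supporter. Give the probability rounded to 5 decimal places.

0.28730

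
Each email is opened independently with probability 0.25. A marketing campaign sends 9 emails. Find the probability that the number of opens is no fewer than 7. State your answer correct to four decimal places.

X ~ Binomial(9, 0.25); P(X ≥ 7) = Σ C(9,k) p^k (1−p)^(9−k) over k:
  k=7: C(9,7)·0.25^7·0.75^2 = 0.001236
  k=8: C(9,8)·0.25^8·0.75^1 = 0.000103
  k=9: C(9,9)·0.25^9·0.75^0 = 0.000004
Total = 0.001343

0.0013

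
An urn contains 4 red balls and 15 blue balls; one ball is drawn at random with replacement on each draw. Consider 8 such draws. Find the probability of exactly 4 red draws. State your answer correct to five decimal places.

X ~ Binomial(n=8, p=0.210526).
P(X=4) = C(8,4) · p^4 · (1−p)^4
= 70 · 0.0019644 · 0.38846 = 0.0534164

0.05342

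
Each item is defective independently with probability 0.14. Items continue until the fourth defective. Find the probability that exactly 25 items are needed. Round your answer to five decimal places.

0.03275

Y = trial on which the fourth success occurs; negative binomial, r=4, p=0.14.
P(Y=25) = C(24,3) · p^4 · (1−p)^21
= 2024 · 0.00038416 · 0.042118 = 0.0327484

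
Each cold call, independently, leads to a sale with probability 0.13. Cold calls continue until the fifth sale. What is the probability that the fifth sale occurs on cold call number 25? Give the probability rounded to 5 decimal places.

0.02435

Y = trial on which the fifth success occurs; negative binomial, r=5, p=0.13.
P(Y=25) = C(24,4) · p^5 · (1−p)^20
= 10626 · 3.7129e-05 · 0.061714 = 0.0243485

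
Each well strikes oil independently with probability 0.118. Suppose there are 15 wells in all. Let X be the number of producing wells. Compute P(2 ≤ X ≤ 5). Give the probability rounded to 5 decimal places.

X ~ Binomial(15, 0.118); P(2 ≤ X ≤ 5) = Σ C(15,k) p^k (1−p)^(15−k) over k:
  k=2: C(15,2)·0.118^2·0.882^13 = 0.2857886
  k=3: C(15,3)·0.118^3·0.882^12 = 0.1656840
  k=4: C(15,4)·0.118^4·0.882^11 = 0.0664990
  k=5: C(15,5)·0.118^5·0.882^10 = 0.0195727
Total = 0.5375443

0.53754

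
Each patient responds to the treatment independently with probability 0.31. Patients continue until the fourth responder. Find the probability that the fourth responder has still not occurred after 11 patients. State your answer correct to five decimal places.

0.54023

Needing more than 11 patients ⇔ fewer than 4 successes in the first 11. With X ~ Binomial(11, 0.31), P(Y > 11) = P(X ≤ 3).
  k=0: C(11,0)·0.31^0·0.69^11 = 0.0168787
  k=1: C(11,1)·0.31^1·0.69^10 = 0.0834152
  k=2: C(11,2)·0.31^2·0.69^9 = 0.1873820
  k=3: C(11,3)·0.31^3·0.69^8 = 0.2525584
P(X ≤ 3) = 0.5402343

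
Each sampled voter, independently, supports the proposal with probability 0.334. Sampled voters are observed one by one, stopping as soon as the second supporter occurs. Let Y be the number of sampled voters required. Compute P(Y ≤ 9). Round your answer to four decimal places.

0.8579

Finishing within 9 sampled voters ⇔ at least 2 successes in the first 9. With X ~ Binomial(9, 0.334), P(Y ≤ 9) = 1 − P(X ≤ 1).
  k=0: C(9,0)·0.334^0·0.666^9 = 0.025779
  k=1: C(9,1)·0.334^1·0.666^8 = 0.116354
1 − 0.142134 = 0.857866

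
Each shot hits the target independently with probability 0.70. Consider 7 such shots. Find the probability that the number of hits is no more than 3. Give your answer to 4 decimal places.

0.1260

X ~ Binomial(7, 0.70); P(X ≤ 3) = Σ C(7,k) p^k (1−p)^(7−k) over k:
  k=0: C(7,0)·0.70^0·0.30^7 = 0.000219
  k=1: C(7,1)·0.70^1·0.30^6 = 0.003572
  k=2: C(7,2)·0.70^2·0.30^5 = 0.025005
  k=3: C(7,3)·0.70^3·0.30^4 = 0.097240
Total = 0.126036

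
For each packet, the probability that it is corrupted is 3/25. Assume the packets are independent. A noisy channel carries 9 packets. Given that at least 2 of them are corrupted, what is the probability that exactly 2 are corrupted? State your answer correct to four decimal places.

0.7179

X ~ Binomial(9, 0.12). Want P(X=2 | X≥2) = P(X=2) / P(X≥2).
P(X=2) = C(9,2)·0.12^2·0.88^7 = 0.211857
P(X≥2) = 1 − 0.316478 − 0.388405 = 0.295116
Ratio = 0.211857 / 0.295116 = 0.717878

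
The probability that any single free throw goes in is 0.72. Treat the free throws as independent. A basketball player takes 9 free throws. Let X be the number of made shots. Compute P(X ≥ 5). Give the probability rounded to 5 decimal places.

0.92384

X ~ Binomial(9, 0.72); P(X ≥ 5) = Σ C(9,k) p^k (1−p)^(9−k) over k:
  k=5: C(9,5)·0.72^5·0.28^4 = 0.1498529
  k=6: C(9,6)·0.72^6·0.28^3 = 0.2568907
  k=7: C(9,7)·0.72^7·0.28^2 = 0.2831040
  k=8: C(9,8)·0.72^8·0.28^1 = 0.1819954
  k=9: C(9,9)·0.72^9·0.28^0 = 0.0519987
Total = 0.9238417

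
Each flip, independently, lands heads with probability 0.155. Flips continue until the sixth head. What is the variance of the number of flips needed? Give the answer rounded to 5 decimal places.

Y = total flips until the sixth success; negative binomial with r=6, p=0.155.
Var(Y) = r(1−p)/p² = 6·0.845 / 0.155² = 211.0301769

211.03018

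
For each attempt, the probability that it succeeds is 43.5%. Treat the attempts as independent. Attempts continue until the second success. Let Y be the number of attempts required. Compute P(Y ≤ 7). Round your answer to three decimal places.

Finishing within 7 attempts ⇔ at least 2 successes in the first 7. With X ~ Binomial(7, 0.435), P(Y ≤ 7) = 1 − P(X ≤ 1).
  k=0: C(7,0)·0.435^0·0.565^7 = 0.01838
  k=1: C(7,1)·0.435^1·0.565^6 = 0.09906
1 − 0.11744 = 0.88256

0.883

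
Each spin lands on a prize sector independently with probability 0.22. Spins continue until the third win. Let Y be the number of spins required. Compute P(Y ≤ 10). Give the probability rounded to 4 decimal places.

Finishing within 10 spins ⇔ at least 3 successes in the first 10. With X ~ Binomial(10, 0.22), P(Y ≤ 10) = 1 − P(X ≤ 2).
  k=0: C(10,0)·0.22^0·0.78^10 = 0.083358
  k=1: C(10,1)·0.22^1·0.78^9 = 0.235112
  k=2: C(10,2)·0.22^2·0.78^8 = 0.298411
1 − 0.616880 = 0.383120

0.3831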